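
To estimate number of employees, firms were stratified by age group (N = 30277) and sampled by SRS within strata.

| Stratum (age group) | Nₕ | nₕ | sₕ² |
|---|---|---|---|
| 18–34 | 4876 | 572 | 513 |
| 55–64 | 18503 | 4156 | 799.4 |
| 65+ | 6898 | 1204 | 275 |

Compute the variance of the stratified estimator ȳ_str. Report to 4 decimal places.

Var(ȳ_str) = Σₕ Wₕ²(1 − fₕ)sₕ²/nₕ with Wₕ = Nₕ/N, N = 30277.
18–34: Wₕ = 0.16104634; term = 0.16104634²·(1 − 0.11730927)·513/572 = 0.020532017.
55–64: Wₕ = 0.61112396; term = 0.61112396²·(1 − 0.22461223)·799.4/4156 = 0.055701408.
65+: Wₕ = 0.22782971; term = 0.22782971²·(1 − 0.17454335)·275/1204 = 0.0097863598.
Sum = 0.086019785.

0.0860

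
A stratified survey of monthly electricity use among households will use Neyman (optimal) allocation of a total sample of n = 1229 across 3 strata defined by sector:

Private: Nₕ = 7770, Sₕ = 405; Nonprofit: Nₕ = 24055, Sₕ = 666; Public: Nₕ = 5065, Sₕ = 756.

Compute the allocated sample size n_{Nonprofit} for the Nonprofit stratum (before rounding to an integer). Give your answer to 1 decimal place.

Neyman allocation: nₕ = n·NₕSₕ / Σⱼ NⱼSⱼ.
Σ NⱼSⱼ = 7770·405 + 24055·666 + 5065·756 = 2.299662 × 10^7.
n_{Nonprofit} = 1229·24055·666 / (2.299662 × 10^7) = 856.2.

856.2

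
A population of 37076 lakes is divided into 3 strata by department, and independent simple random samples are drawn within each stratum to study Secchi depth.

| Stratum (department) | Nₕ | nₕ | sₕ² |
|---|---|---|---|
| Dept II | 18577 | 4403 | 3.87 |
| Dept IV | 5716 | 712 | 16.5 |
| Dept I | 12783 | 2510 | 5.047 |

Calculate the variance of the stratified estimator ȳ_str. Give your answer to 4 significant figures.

Var(ȳ_str) = Σₕ Wₕ²(1 − fₕ)sₕ²/nₕ with Wₕ = Nₕ/N, N = 37076.
Dept II: Wₕ = 0.50105189; term = 0.50105189²·(1 − 0.23701351)·3.87/4403 = 1.6836218 × 10^-4.
Dept IV: Wₕ = 0.15416981; term = 0.15416981²·(1 − 0.12456263)·16.5/712 = 4.8220058 × 10^-4.
Dept I: Wₕ = 0.34477829; term = 0.34477829²·(1 − 0.19635453)·5.047/2510 = 1.9208963 × 10^-4.
Sum = 8.4265239 × 10^-4.

8.427 × 10^-4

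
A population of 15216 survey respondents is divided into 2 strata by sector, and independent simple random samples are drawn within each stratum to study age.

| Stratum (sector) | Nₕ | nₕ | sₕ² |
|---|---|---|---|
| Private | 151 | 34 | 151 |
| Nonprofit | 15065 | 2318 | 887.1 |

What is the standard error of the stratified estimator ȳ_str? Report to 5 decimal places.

0.56370

Var(ȳ_str) = Σₕ Wₕ²(1 − fₕ)sₕ²/nₕ with Wₕ = Nₕ/N, N = 15216.
Private: Wₕ = 0.00992376; term = 0.00992376²·(1 − 0.22516556)·151/34 = 3.3889085 × 10^-4.
Nonprofit: Wₕ = 0.99007624; term = 0.99007624²·(1 − 0.15386658)·887.1/2318 = 0.31742072.
Sum = 0.31775961.
SE = √(0.31775961) = 0.56370.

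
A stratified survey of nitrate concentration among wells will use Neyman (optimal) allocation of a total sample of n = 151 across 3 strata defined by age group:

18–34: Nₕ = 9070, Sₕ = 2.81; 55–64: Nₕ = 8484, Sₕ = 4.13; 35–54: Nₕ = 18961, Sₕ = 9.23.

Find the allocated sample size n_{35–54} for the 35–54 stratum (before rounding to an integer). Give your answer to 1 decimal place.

Neyman allocation: nₕ = n·NₕSₕ / Σⱼ NⱼSⱼ.
Σ NⱼSⱼ = 9070·2.81 + 8484·4.13 + 18961·9.23 = 235535.65.
n_{35–54} = 151·18961·9.23 / 235535.65 = 112.2.

112.2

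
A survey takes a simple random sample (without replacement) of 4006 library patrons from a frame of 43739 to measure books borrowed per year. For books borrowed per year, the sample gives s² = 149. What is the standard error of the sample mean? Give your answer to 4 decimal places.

Under SRS without replacement, Var(ȳ) = (1 − f)·s²/n with f = n/N = 4006/43739 = 0.09158874.
Var(ȳ) = (1 − 0.09158874)·149/4006 = 0.90841126·0.037194209 = 0.033787638.
SE(ȳ) = √(0.033787638) = 0.1838.

0.1838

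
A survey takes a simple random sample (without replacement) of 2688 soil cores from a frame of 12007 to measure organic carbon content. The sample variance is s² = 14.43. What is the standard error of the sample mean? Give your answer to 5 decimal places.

Under SRS without replacement, Var(ȳ) = (1 − f)·s²/n with f = n/N = 2688/12007 = 0.22386941.
Var(ȳ) = (1 − 0.22386941)·14.43/2688 = 0.77613059·0.0053683036 = 0.0041665046.
SE(ȳ) = √(0.0041665046) = 0.06455.

0.06455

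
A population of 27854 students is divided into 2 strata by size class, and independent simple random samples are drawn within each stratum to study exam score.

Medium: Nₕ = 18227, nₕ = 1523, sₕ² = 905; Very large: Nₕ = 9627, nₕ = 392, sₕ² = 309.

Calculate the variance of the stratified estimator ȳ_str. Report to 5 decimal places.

Var(ȳ_str) = Σₕ Wₕ²(1 − fₕ)sₕ²/nₕ with Wₕ = Nₕ/N, N = 27854.
Medium: Wₕ = 0.65437639; term = 0.65437639²·(1 − 0.08355736)·905/1523 = 0.23318962.
Very large: Wₕ = 0.34562361; term = 0.34562361²·(1 − 0.04071881)·309/392 = 0.090328571.
Sum = 0.32351819.

0.32352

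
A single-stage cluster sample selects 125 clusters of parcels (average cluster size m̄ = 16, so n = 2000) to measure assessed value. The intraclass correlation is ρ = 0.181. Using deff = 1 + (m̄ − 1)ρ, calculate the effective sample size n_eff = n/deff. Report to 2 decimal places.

538.36

deff = 1 + (16 − 1)·0.181 = 1 + 2.715 = 3.715.
n_eff = 2000 / 3.715 = 538.36.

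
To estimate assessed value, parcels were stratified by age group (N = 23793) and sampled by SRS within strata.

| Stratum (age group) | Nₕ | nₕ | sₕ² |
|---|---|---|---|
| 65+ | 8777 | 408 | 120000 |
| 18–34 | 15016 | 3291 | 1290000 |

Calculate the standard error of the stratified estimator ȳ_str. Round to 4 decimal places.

12.6519

Var(ȳ_str) = Σₕ Wₕ²(1 − fₕ)sₕ²/nₕ with Wₕ = Nₕ/N, N = 23793.
65+: Wₕ = 0.36889001; term = 0.36889001²·(1 − 0.04648513)·120000/408 = 38.162985.
18–34: Wₕ = 0.63110999; term = 0.63110999²·(1 − 0.21916622)·1290000/3291 = 121.90753.
Sum = 160.07052.
SE = √(160.07052) = 12.6519.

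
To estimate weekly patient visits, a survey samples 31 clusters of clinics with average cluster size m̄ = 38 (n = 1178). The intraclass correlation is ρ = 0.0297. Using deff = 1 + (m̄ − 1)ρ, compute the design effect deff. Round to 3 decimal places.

deff = 1 + (38 − 1)·0.0297 = 1 + 1.0989 = 2.0989.

2.099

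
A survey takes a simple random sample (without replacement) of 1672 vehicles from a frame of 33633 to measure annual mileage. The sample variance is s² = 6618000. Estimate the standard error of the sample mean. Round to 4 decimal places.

Under SRS without replacement, Var(ȳ) = (1 − f)·s²/n with f = n/N = 1672/33633 = 0.04971308.
Var(ȳ) = (1 − 0.04971308)·6618000/1672 = 0.95028692·3958.134 = 3761.3629.
SE(ȳ) = √(3761.3629) = 61.3300.

61.3300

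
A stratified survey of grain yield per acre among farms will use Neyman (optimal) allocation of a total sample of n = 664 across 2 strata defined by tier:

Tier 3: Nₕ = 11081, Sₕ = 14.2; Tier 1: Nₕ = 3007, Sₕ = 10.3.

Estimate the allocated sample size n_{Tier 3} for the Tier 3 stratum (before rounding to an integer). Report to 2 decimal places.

554.80

Neyman allocation: nₕ = n·NₕSₕ / Σⱼ NⱼSⱼ.
Σ NⱼSⱼ = 11081·14.2 + 3007·10.3 = 188322.3.
n_{Tier 3} = 664·11081·14.2 / 188322.3 = 554.80.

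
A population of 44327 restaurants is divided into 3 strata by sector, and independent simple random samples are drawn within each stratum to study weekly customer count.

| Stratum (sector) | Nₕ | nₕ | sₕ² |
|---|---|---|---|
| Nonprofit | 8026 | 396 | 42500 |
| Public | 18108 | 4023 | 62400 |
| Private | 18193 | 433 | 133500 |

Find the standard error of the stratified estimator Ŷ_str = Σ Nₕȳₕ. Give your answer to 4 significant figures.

331900

Var(Ŷ_str) = Σₕ Nₕ²(1 − fₕ)sₕ²/nₕ.
Nonprofit: 8026²·(1 − 396/8026)·42500/396 = 6.5723009 × 10^9.
Public: 18108²·(1 − 4023/18108)·62400/4023 = 3.9560511 × 10^9.
Private: 18193²·(1 − 433/18193)·133500/433 = 9.961865 × 10^10.
Sum = 1.10147 × 10^11.
SE = √(1.10147 × 10^11) = 331900.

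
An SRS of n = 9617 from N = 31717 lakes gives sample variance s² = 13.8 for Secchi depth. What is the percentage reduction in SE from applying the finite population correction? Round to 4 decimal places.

16.5262

f = n/N = 9617/31717 = 0.30321279.
SE_no-fpc = √(s²/n) = 0.037880852; SE_fpc = √((1−f)s²/n) = 0.031620579.
Ratio = √(1−f) = 0.83473781. Reduction = 100·(1 − 0.83473781) = 16.5262%.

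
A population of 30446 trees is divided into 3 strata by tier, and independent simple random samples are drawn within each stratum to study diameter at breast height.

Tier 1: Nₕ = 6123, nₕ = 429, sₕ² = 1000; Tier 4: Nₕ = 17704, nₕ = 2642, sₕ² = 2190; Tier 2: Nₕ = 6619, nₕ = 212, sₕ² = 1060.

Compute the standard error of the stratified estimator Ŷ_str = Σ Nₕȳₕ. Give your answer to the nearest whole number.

22679

Var(Ŷ_str) = Σₕ Nₕ²(1 − fₕ)sₕ²/nₕ.
Tier 1: 6123²·(1 − 429/6123)·1000/429 = 8.1268909 × 10^7.
Tier 4: 17704²·(1 − 2642/17704)·2190/2642 = 2.2103719 × 10^8.
Tier 2: 6619²·(1 − 212/6619)·1060/212 = 2.1203966 × 10^8.
Sum = 5.1434576 × 10^8.
SE = √(5.1434576 × 10^8) = 22679.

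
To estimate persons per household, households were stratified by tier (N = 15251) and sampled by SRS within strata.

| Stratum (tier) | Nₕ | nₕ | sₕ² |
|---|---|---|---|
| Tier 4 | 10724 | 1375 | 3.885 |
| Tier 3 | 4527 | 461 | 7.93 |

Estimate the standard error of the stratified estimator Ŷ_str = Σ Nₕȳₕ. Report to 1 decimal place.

774.5

Var(Ŷ_str) = Σₕ Nₕ²(1 − fₕ)sₕ²/nₕ.
Tier 4: 10724²·(1 − 1375/10724)·3.885/1375 = 283276.33.
Tier 3: 4527²·(1 − 461/4527)·7.93/461 = 316628.59.
Sum = 599904.92.
SE = √(599904.92) = 774.5.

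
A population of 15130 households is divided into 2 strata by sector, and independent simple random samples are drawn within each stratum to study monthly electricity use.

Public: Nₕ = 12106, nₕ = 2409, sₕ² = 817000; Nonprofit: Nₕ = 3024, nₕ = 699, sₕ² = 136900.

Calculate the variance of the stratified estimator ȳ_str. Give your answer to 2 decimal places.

Var(ȳ_str) = Σₕ Wₕ²(1 − fₕ)sₕ²/nₕ with Wₕ = Nₕ/N, N = 15130.
Public: Wₕ = 0.80013219; term = 0.80013219²·(1 − 0.19899224)·817000/2409 = 173.91837.
Nonprofit: Wₕ = 0.19986781; term = 0.19986781²·(1 − 0.23115079)·136900/699 = 6.0152428.
Sum = 179.93361.

179.93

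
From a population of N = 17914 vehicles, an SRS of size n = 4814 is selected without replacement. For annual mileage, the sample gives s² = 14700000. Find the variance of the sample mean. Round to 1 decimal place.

2233.0

Under SRS without replacement, Var(ȳ) = (1 − f)·s²/n with f = n/N = 4814/17914 = 0.26872837.
Var(ȳ) = (1 − 0.26872837)·14700000/4814 = 0.73127163·3053.5937 = 2233.0064.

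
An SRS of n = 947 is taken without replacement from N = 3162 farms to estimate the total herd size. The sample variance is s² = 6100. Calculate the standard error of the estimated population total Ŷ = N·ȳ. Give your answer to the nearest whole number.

Var(Ŷ) = N²·Var(ȳ) = N²·(1 − n/N)·s²/n.
f = 947/3162 = 0.29949399; Var(ȳ) = 0.70050601·6100/947 = 4.5122351.
Var(Ŷ) = 3162² · 4.5122351 = 4.5114428 × 10^7.
SE(Ŷ) = √(4.5114428 × 10^7) = 6717.

6717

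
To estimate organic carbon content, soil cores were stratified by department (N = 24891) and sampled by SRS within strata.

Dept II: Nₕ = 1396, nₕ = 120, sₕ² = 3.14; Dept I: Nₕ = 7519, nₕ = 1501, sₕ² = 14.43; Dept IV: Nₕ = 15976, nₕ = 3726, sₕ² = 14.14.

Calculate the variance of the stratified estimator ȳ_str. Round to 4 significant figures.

Var(ȳ_str) = Σₕ Wₕ²(1 − fₕ)sₕ²/nₕ with Wₕ = Nₕ/N, N = 24891.
Dept II: Wₕ = 0.05608453; term = 0.05608453²·(1 − 0.08595989)·3.14/120 = 7.5231515 × 10^-5.
Dept I: Wₕ = 0.30207706; term = 0.30207706²·(1 − 0.19962761)·14.43/1501 = 7.0212303 × 10^-4.
Dept IV: Wₕ = 0.64183842; term = 0.64183842²·(1 − 0.23322484)·14.14/3726 = 0.0011987428.
Sum = 0.0019760973.

0.001976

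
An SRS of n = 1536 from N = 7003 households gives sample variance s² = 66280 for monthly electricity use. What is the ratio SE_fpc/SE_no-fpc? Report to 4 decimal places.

0.8836

f = n/N = 1536/7003 = 0.21933457.
SE_no-fpc = √(s²/n) = 6.5689452; SE_fpc = √((1−f)s²/n) = 5.8040095.
Ratio = √(1−f) = 0.88355273.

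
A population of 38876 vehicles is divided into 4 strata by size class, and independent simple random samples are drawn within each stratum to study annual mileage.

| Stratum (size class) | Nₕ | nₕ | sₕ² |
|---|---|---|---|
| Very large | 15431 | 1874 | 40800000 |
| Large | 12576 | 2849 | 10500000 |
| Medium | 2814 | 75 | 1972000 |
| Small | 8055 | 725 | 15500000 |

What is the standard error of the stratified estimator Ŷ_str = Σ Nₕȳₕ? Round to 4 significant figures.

2.544 × 10^6

Var(Ŷ_str) = Σₕ Nₕ²(1 − fₕ)sₕ²/nₕ.
Very large: 15431²·(1 − 1874/15431)·40800000/1874 = 4.554579 × 10^12.
Large: 12576²·(1 − 2849/12576)·10500000/2849 = 4.508357 × 10^11.
Medium: 2814²·(1 − 75/2814)·1972000/75 = 2.0265708 × 10^11.
Small: 8055²·(1 − 725/8055)·15500000/725 = 1.2623018 × 10^12.
Sum = 6.4703736 × 10^12.
SE = √(6.4703736 × 10^12) = 2.544 × 10^6.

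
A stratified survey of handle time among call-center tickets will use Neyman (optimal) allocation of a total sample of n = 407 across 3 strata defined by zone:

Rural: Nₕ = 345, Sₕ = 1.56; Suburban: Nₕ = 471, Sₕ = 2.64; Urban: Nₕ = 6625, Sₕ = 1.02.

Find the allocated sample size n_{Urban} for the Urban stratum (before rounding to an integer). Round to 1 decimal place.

322.1

Neyman allocation: nₕ = n·NₕSₕ / Σⱼ NⱼSⱼ.
Σ NⱼSⱼ = 345·1.56 + 471·2.64 + 6625·1.02 = 8539.14.
n_{Urban} = 407·6625·1.02 / 8539.14 = 322.1.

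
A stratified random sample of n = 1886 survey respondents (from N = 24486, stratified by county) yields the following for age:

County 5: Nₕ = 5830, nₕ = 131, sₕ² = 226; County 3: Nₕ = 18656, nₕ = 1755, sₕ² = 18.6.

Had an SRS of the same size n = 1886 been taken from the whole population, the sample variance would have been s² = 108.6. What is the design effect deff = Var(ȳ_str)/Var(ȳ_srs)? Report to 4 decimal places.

Var(ȳ_str) = Σ Wₕ²(1−fₕ)sₕ²/nₕ with Wₕ = Nₕ/24486:
  County 5: (5830/24486)²·(1−131/5830)·226/131 = 0.095602371
  County 3: (18656/24486)²·(1−1755/18656)·18.6/1755 = 0.0055735393
  → Var(ȳ_str) = 0.10117591.
Var(ȳ_srs) = (1 − 1886/24486)·108.6/1886 = 0.053146997.
deff = 0.10117591 / 0.053146997 = 1.9037.

1.9037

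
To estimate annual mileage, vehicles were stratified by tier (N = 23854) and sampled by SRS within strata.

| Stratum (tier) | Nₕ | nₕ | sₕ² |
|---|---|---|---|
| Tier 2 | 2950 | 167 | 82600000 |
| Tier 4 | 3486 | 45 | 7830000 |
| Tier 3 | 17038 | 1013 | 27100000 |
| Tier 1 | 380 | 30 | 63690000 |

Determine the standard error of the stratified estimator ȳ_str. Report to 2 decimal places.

155.36

Var(ȳ_str) = Σₕ Wₕ²(1 − fₕ)sₕ²/nₕ with Wₕ = Nₕ/N, N = 23854.
Tier 2: Wₕ = 0.12366899; term = 0.12366899²·(1 − 0.05661017)·82600000/167 = 7136.3537.
Tier 4: Wₕ = 0.14613901; term = 0.14613901²·(1 − 0.01290878)·7830000/45 = 3668.0806.
Tier 3: Wₕ = 0.71426176; term = 0.71426176²·(1 − 0.05945534)·27100000/1013 = 12836.72.
Tier 1: Wₕ = 0.01593024; term = 0.01593024²·(1 − 0.07894737)·63690000/30 = 496.22565.
Sum = 24137.38.
SE = √(24137.38) = 155.36.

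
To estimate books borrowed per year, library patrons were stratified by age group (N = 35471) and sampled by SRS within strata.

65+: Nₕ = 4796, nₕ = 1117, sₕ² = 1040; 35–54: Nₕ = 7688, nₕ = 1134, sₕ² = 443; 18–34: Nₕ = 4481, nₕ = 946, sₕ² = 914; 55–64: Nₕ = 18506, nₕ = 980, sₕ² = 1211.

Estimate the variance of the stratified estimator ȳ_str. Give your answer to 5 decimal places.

0.35941

Var(ȳ_str) = Σₕ Wₕ²(1 − fₕ)sₕ²/nₕ with Wₕ = Nₕ/N, N = 35471.
65+: Wₕ = 0.13520904; term = 0.13520904²·(1 − 0.23290242)·1040/1117 = 0.013056966.
35–54: Wₕ = 0.21674044; term = 0.21674044²·(1 − 0.14750260)·443/1134 = 0.01564457.
18–34: Wₕ = 0.12632855; term = 0.12632855²·(1 − 0.21111359)·914/946 = 0.012163892.
55–64: Wₕ = 0.52172197; term = 0.52172197²·(1 − 0.05295580)·1211/980 = 0.3185419.
Sum = 0.35940733.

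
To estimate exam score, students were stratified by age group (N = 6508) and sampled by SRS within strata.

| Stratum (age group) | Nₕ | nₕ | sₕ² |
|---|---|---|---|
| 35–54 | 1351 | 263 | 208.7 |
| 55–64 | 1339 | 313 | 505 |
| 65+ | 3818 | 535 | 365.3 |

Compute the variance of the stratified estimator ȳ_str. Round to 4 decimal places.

0.2819

Var(ȳ_str) = Σₕ Wₕ²(1 − fₕ)sₕ²/nₕ with Wₕ = Nₕ/N, N = 6508.
35–54: Wₕ = 0.20759066; term = 0.20759066²·(1 − 0.19467061)·208.7/263 = 0.027539488.
55–64: Wₕ = 0.20574677; term = 0.20574677²·(1 − 0.23375653)·505/313 = 0.052333513.
65+: Wₕ = 0.58666257; term = 0.58666257²·(1 − 0.14012572)·365.3/535 = 0.20207268.
Sum = 0.28194568.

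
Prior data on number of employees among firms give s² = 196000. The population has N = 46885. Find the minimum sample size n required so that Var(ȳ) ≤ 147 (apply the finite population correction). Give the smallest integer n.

Without fpc, n₀ = s²/D = 196000/147 = 1333.3333.
With fpc, (1 − n/N)·s²/n ≤ D requires n ≥ n₀/(1 + n₀/N) = 1333.3333/(1 + 1333.3333/46885) = 1296.4640.
Rounding up, n = 1297.

1297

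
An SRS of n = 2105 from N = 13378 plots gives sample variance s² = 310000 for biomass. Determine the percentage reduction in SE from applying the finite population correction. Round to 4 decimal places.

8.2039

f = n/N = 2105/13378 = 0.15734788.
SE_no-fpc = √(s²/n) = 12.13542; SE_fpc = √((1−f)s²/n) = 11.13984.
Ratio = √(1−f) = 0.91796085. Reduction = 100·(1 − 0.91796085) = 8.2039%.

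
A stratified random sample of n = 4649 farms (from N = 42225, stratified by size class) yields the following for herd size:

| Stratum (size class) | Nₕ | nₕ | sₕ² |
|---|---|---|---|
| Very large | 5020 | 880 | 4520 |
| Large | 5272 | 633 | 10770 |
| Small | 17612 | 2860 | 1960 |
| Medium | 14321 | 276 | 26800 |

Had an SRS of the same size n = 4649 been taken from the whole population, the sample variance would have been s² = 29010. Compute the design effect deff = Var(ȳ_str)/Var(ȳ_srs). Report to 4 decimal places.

Var(ȳ_str) = Σ Wₕ²(1−fₕ)sₕ²/nₕ with Wₕ = Nₕ/42225:
  Very large: (5020/42225)²·(1−880/5020)·4520/880 = 0.05987155
  Large: (5272/42225)²·(1−633/5272)·10770/633 = 0.23338474
  Small: (17612/42225)²·(1−2860/17612)·1960/2860 = 0.099864309
  Medium: (14321/42225)²·(1−276/14321)·26800/276 = 10.954221
  → Var(ȳ_str) = 11.347342.
Var(ȳ_srs) = (1 − 4649/42225)·29010/4649 = 5.5530179.
deff = 11.347342 / 5.5530179 = 2.0435.

2.0435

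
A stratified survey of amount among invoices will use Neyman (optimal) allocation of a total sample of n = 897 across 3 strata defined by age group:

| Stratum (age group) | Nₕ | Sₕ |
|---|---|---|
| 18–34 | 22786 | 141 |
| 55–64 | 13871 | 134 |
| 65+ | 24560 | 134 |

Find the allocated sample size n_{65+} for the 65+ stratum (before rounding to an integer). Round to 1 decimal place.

353.0

Neyman allocation: nₕ = n·NₕSₕ / Σⱼ NⱼSⱼ.
Σ NⱼSⱼ = 22786·141 + 13871·134 + 24560·134 = 8.36258 × 10^6.
n_{65+} = 897·24560·134 / (8.36258 × 10^6) = 353.0.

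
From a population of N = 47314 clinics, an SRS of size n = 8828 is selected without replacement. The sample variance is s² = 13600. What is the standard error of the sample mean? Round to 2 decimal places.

Under SRS without replacement, Var(ȳ) = (1 − f)·s²/n with f = n/N = 8828/47314 = 0.18658325.
Var(ȳ) = (1 − 0.18658325)·13600/8828 = 0.81341675·1.5405528 = 1.2531114.
SE(ȳ) = √(1.2531114) = 1.12.

1.12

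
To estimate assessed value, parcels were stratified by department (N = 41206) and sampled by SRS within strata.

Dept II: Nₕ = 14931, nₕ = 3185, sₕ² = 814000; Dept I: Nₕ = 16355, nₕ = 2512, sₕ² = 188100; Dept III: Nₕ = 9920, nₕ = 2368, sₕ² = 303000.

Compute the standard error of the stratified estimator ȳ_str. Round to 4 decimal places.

6.4829

Var(ȳ_str) = Σₕ Wₕ²(1 − fₕ)sₕ²/nₕ with Wₕ = Nₕ/N, N = 41206.
Dept II: Wₕ = 0.36235014; term = 0.36235014²·(1 − 0.21331458)·814000/3185 = 26.398117.
Dept I: Wₕ = 0.39690822; term = 0.39690822²·(1 − 0.15359217)·188100/2512 = 9.9845618.
Dept III: Wₕ = 0.24074164; term = 0.24074164²·(1 − 0.23870968)·303000/2368 = 5.6456463.
Sum = 42.028325.
SE = √(42.028325) = 6.4829.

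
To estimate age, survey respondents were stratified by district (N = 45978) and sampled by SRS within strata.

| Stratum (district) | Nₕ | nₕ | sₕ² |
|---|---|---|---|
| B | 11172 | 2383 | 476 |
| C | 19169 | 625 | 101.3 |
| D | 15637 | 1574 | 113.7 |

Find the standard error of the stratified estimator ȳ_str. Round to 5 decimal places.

0.20987

Var(ȳ_str) = Σₕ Wₕ²(1 − fₕ)sₕ²/nₕ with Wₕ = Nₕ/N, N = 45978.
B: Wₕ = 0.24298578; term = 0.24298578²·(1 − 0.21330111)·476/2383 = 0.009277974.
C: Wₕ = 0.41691679; term = 0.41691679²·(1 − 0.03260473)·101.3/625 = 0.027254119.
D: Wₕ = 0.34009744; term = 0.34009744²·(1 − 0.10065869)·113.7/1574 = 0.0075142735.
Sum = 0.044046367.
SE = √(0.044046367) = 0.20987.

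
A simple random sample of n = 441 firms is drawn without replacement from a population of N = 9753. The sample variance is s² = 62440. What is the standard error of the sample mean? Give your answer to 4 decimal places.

11.6269

Under SRS without replacement, Var(ȳ) = (1 − f)·s²/n with f = n/N = 441/9753 = 0.04521686.
Var(ȳ) = (1 − 0.04521686)·62440/441 = 0.95478314·141.5873 = 135.18517.
SE(ȳ) = √(135.18517) = 11.6269.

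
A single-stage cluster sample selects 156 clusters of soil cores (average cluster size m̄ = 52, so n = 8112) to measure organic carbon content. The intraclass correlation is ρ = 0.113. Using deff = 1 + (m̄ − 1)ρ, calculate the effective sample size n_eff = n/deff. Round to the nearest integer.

1199

deff = 1 + (52 − 1)·0.113 = 1 + 5.763 = 6.763.
n_eff = 8112 / 6.763 = 1199.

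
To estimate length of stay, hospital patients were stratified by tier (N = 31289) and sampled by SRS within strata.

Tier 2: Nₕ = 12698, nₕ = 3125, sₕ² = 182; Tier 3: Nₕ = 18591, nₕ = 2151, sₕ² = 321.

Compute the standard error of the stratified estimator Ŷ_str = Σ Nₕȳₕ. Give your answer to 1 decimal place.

Var(Ŷ_str) = Σₕ Nₕ²(1 − fₕ)sₕ²/nₕ.
Tier 2: 12698²·(1 − 3125/12698)·182/3125 = 7.0795352 × 10^6.
Tier 3: 18591²·(1 − 2151/18591)·321/2151 = 4.5610957 × 10^7.
Sum = 5.2690492 × 10^7.
SE = √(5.2690492 × 10^7) = 7258.8.

7258.8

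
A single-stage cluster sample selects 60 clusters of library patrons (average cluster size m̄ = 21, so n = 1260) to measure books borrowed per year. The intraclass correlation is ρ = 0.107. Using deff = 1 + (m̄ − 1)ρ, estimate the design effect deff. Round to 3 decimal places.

deff = 1 + (21 − 1)·0.107 = 1 + 2.14 = 3.14.

3.140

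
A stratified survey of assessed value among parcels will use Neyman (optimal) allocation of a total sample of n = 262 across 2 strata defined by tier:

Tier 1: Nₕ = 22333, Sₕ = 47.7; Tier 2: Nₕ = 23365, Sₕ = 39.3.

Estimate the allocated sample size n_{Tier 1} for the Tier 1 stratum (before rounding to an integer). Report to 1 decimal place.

Neyman allocation: nₕ = n·NₕSₕ / Σⱼ NⱼSⱼ.
Σ NⱼSⱼ = 22333·47.7 + 23365·39.3 = 1.9835286 × 10^6.
n_{Tier 1} = 262·22333·47.7 / (1.9835286 × 10^6) = 140.7.

140.7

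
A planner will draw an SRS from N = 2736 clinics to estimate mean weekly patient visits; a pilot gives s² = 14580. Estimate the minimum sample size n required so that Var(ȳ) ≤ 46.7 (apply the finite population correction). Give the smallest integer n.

Without fpc, n₀ = s²/D = 14580/46.7 = 312.2056.
With fpc, (1 − n/N)·s²/n ≤ D requires n ≥ n₀/(1 + n₀/N) = 312.2056/(1 + 312.2056/2736) = 280.2286.
Rounding up, n = 281.

281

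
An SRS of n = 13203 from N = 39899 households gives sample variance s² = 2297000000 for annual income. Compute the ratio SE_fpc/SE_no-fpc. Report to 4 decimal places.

0.8180

f = n/N = 13203/39899 = 0.33091055.
SE_no-fpc = √(s²/n) = 417.10384; SE_fpc = √((1−f)s²/n) = 341.18213.
Ratio = √(1−f) = 0.81797888.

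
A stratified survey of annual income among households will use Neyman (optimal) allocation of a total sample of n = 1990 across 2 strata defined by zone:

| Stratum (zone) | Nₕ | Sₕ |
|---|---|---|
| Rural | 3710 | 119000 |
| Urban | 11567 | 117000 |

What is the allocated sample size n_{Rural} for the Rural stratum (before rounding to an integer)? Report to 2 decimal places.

489.50

Neyman allocation: nₕ = n·NₕSₕ / Σⱼ NⱼSⱼ.
Σ NⱼSⱼ = 3710·119000 + 11567·117000 = 1.794829 × 10^9.
n_{Rural} = 1990·3710·119000 / (1.794829 × 10^9) = 489.50.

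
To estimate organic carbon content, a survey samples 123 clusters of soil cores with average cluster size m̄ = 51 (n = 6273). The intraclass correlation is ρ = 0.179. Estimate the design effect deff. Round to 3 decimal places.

9.950

deff = 1 + (51 − 1)·0.179 = 1 + 8.95 = 9.95.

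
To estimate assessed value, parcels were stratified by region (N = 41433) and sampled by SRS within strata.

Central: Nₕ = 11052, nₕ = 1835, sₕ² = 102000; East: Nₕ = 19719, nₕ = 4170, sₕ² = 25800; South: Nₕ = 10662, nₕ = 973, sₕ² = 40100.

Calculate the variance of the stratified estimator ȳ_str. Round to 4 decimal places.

Var(ȳ_str) = Σₕ Wₕ²(1 − fₕ)sₕ²/nₕ with Wₕ = Nₕ/N, N = 41433.
Central: Wₕ = 0.26674390; term = 0.26674390²·(1 − 0.16603330)·102000/1835 = 3.2983885.
East: Wₕ = 0.47592499; term = 0.47592499²·(1 − 0.21147117)·25800/4170 = 1.1050406.
South: Wₕ = 0.25733111; term = 0.25733111²·(1 − 0.09125868)·40100/973 = 2.480027.
Sum = 6.8834561.

6.8835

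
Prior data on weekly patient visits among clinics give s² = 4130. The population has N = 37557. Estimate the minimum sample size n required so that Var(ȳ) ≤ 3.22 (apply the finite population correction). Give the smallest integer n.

Without fpc, n₀ = s²/D = 4130/3.22 = 1282.6087.
With fpc, (1 − n/N)·s²/n ≤ D requires n ≥ n₀/(1 + n₀/N) = 1282.6087/(1 + 1282.6087/37557) = 1240.2528.
Rounding up, n = 1241.

1241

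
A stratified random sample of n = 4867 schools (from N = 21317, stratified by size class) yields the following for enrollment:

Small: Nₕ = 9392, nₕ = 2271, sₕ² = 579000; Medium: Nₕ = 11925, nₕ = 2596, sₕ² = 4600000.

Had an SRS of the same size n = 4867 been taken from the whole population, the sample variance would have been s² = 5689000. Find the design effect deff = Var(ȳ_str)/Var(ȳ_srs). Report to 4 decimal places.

Var(ȳ_str) = Σ Wₕ²(1−fₕ)sₕ²/nₕ with Wₕ = Nₕ/21317:
  Small: (9392/21317)²·(1−2271/9392)·579000/2271 = 37.523931
  Medium: (11925/21317)²·(1−2596/11925)·4600000/2596 = 433.8049
  → Var(ȳ_str) = 471.32883.
Var(ȳ_srs) = (1 − 4867/21317)·5689000/4867 = 902.01634.
deff = 471.32883 / 902.01634 = 0.5225.

0.5225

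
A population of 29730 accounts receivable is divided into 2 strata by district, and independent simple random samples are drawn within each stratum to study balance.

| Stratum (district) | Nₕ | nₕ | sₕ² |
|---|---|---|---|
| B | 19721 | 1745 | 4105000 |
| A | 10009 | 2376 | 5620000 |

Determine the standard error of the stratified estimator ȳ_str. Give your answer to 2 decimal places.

Var(ȳ_str) = Σₕ Wₕ²(1 − fₕ)sₕ²/nₕ with Wₕ = Nₕ/N, N = 29730.
B: Wₕ = 0.66333670; term = 0.66333670²·(1 − 0.08848436)·4105000/1745 = 943.51738.
A: Wₕ = 0.33666330; term = 0.33666330²·(1 − 0.23738635)·5620000/2376 = 204.44948.
Sum = 1147.9669.
SE = √(1147.9669) = 33.88.

33.88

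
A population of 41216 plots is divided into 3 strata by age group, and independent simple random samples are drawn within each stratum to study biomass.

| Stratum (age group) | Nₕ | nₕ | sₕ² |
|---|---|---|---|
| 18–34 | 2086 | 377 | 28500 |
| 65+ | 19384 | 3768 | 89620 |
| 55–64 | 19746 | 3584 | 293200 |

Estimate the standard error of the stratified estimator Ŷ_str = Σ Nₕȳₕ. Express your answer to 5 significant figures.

Var(Ŷ_str) = Σₕ Nₕ²(1 − fₕ)sₕ²/nₕ.
18–34: 2086²·(1 − 377/2086)·28500/377 = 2.6950069 × 10^8.
65+: 19384²·(1 − 3768/19384)·89620/3768 = 7.1995814 × 10^9.
55–64: 19746²·(1 − 3584/19746)·293200/3584 = 2.6107795 × 10^10.
Sum = 3.3576877 × 10^10.
SE = √(3.3576877 × 10^10) = 183240.

183240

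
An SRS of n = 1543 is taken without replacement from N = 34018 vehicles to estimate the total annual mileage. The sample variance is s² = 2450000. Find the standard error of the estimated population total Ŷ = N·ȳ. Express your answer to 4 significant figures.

Var(Ŷ) = N²·Var(ȳ) = N²·(1 − n/N)·s²/n.
f = 1543/34018 = 0.04535834; Var(ȳ) = 0.95464166·2450000/1543 = 1515.7952.
Var(Ŷ) = 34018² · 1515.7952 = 1.7541151 × 10^12.
SE(Ŷ) = √(1.7541151 × 10^12) = 1.324 × 10^6.

1.324 × 10^6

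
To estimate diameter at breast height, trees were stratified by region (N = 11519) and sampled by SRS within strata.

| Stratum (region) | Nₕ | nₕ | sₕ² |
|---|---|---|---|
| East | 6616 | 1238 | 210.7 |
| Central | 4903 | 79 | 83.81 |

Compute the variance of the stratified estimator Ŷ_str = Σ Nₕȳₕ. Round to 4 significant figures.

3.115 × 10^7

Var(Ŷ_str) = Σₕ Nₕ²(1 − fₕ)sₕ²/nₕ.
East: 6616²·(1 − 1238/6616)·210.7/1238 = 6.0556419 × 10^6.
Central: 4903²·(1 − 79/4903)·83.81/79 = 2.5092154 × 10^7.
Sum = 3.1147796 × 10^7.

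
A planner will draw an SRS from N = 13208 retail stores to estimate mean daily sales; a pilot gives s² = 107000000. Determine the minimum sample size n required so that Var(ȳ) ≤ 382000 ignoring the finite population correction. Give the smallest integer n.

Without fpc, n₀ = s²/D = 107000000/382000 = 280.1047.
Rounding up, n = 281.

281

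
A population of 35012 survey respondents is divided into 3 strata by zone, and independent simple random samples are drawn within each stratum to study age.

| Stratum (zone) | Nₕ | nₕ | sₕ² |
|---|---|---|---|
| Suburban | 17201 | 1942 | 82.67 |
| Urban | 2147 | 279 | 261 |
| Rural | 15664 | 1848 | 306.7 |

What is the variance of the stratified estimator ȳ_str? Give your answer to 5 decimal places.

0.04148

Var(ȳ_str) = Σₕ Wₕ²(1 − fₕ)sₕ²/nₕ with Wₕ = Nₕ/N, N = 35012.
Suburban: Wₕ = 0.49128870; term = 0.49128870²·(1 − 0.11290041)·82.67/1942 = 0.0091147475.
Urban: Wₕ = 0.06132183; term = 0.06132183²·(1 − 0.12994877)·261/279 = 0.0030606339.
Rural: Wₕ = 0.44738947; term = 0.44738947²·(1 − 0.11797753)·306.7/1848 = 0.029299686.
Sum = 0.041475067.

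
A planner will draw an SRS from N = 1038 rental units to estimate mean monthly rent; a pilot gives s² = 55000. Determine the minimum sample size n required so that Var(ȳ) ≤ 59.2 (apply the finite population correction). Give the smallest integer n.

491

Without fpc, n₀ = s²/D = 55000/59.2 = 929.0541.
With fpc, (1 − n/N)·s²/n ≤ D requires n ≥ n₀/(1 + n₀/N) = 929.0541/(1 + 929.0541/1038) = 490.2550.
Rounding up, n = 491.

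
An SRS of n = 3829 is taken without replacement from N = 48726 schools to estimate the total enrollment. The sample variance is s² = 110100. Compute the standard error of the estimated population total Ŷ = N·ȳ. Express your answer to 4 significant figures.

250800

Var(Ŷ) = N²·Var(ȳ) = N²·(1 − n/N)·s²/n.
f = 3829/48726 = 0.07858228; Var(ȳ) = 0.92141772·110100/3829 = 26.49467.
Var(Ŷ) = 48726² · 26.49467 = 6.2904257 × 10^10.
SE(Ŷ) = √(6.2904257 × 10^10) = 250800.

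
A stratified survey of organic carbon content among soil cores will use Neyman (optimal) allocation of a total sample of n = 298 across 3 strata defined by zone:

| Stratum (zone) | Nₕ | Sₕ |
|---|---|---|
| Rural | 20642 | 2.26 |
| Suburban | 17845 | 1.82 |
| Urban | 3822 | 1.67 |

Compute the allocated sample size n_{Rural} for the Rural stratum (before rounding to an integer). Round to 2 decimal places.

Neyman allocation: nₕ = n·NₕSₕ / Σⱼ NⱼSⱼ.
Σ NⱼSⱼ = 20642·2.26 + 17845·1.82 + 3822·1.67 = 85511.56.
n_{Rural} = 298·20642·2.26 / 85511.56 = 162.57.

162.57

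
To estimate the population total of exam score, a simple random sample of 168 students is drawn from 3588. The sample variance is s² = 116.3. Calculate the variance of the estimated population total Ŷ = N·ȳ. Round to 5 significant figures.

8.4947 × 10^6

Var(Ŷ) = N²·Var(ȳ) = N²·(1 − n/N)·s²/n.
f = 168/3588 = 0.04682274; Var(ȳ) = 0.95317726·116.3/168 = 0.6598483.
Var(Ŷ) = 3588² · 0.6598483 = 8.4947181 × 10^6.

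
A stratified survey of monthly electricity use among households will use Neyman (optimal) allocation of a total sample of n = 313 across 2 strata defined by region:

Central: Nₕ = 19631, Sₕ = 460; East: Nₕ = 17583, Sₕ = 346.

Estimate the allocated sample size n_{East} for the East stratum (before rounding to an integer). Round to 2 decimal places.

125.99

Neyman allocation: nₕ = n·NₕSₕ / Σⱼ NⱼSⱼ.
Σ NⱼSⱼ = 19631·460 + 17583·346 = 1.5113978 × 10^7.
n_{East} = 313·17583·346 / (1.5113978 × 10^7) = 125.99.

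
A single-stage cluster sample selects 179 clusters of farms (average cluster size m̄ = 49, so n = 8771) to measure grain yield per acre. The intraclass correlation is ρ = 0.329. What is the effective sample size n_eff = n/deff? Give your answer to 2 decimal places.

deff = 1 + (49 − 1)·0.329 = 1 + 15.792 = 16.792.
n_eff = 8771 / 16.792 = 522.33.

522.33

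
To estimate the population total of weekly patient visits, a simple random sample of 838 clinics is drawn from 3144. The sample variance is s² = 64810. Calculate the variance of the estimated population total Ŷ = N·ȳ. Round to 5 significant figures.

Var(Ŷ) = N²·Var(ȳ) = N²·(1 − n/N)·s²/n.
f = 838/3144 = 0.26653944; Var(ȳ) = 0.73346056·64810/838 = 56.725034.
Var(Ŷ) = 3144² · 56.725034 = 5.6071199 × 10^8.

5.6071 × 10^8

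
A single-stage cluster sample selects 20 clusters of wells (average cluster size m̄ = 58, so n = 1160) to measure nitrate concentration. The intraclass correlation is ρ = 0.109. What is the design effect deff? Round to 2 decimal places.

7.21

deff = 1 + (58 − 1)·0.109 = 1 + 6.213 = 7.213.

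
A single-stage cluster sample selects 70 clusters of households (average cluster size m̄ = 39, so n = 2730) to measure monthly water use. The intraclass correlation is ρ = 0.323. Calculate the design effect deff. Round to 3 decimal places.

deff = 1 + (39 − 1)·0.323 = 1 + 12.274 = 13.274.

13.274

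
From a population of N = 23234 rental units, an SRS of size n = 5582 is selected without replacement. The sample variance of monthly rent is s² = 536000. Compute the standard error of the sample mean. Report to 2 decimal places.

8.54

Under SRS without replacement, Var(ȳ) = (1 − f)·s²/n with f = n/N = 5582/23234 = 0.24025136.
Var(ȳ) = (1 − 0.24025136)·536000/5582 = 0.75974864·96.022931 = 72.953292.
SE(ȳ) = √(72.953292) = 8.54.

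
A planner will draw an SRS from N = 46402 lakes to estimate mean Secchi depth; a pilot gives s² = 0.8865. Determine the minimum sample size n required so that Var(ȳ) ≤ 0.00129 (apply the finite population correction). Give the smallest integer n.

Without fpc, n₀ = s²/D = 0.8865/0.00129 = 687.2093.
With fpc, (1 − n/N)·s²/n ≤ D requires n ≥ n₀/(1 + n₀/N) = 687.2093/(1 + 687.2093/46402) = 677.1803.
Rounding up, n = 678.

678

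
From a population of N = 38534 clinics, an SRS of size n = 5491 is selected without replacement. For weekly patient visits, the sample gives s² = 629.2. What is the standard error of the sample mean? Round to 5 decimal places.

0.31346

Under SRS without replacement, Var(ȳ) = (1 − f)·s²/n with f = n/N = 5491/38534 = 0.14249753.
Var(ȳ) = (1 − 0.14249753)·629.2/5491 = 0.85750247·0.11458751 = 0.09825907.
SE(ȳ) = √(0.09825907) = 0.31346.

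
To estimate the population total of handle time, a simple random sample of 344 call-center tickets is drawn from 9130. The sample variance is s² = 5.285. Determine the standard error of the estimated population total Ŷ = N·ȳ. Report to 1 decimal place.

Var(Ŷ) = N²·Var(ȳ) = N²·(1 − n/N)·s²/n.
f = 344/9130 = 0.03767798; Var(ȳ) = 0.96232202·5.285/344 = 0.014784511.
Var(Ŷ) = 9130² · 0.014784511 = 1.232391 × 10^6.
SE(Ŷ) = √(1.232391 × 10^6) = 1110.1.

1110.1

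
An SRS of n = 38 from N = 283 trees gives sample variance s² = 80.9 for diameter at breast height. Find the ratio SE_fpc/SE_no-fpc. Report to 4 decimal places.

0.9304

f = n/N = 38/283 = 0.13427562.
SE_no-fpc = √(s²/n) = 1.4590913; SE_fpc = √((1−f)s²/n) = 1.3576014.
Ratio = √(1−f) = 0.93044311.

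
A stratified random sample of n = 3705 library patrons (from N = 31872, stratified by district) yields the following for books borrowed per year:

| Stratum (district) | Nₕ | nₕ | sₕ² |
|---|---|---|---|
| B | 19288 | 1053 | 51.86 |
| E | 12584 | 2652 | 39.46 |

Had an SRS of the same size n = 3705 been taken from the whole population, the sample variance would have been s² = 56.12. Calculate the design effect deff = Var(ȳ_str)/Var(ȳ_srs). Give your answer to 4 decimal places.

Var(ȳ_str) = Σ Wₕ²(1−fₕ)sₕ²/nₕ with Wₕ = Nₕ/31872:
  B: (19288/31872)²·(1−1053/19288)·51.86/1053 = 0.017052124
  E: (12584/31872)²·(1−2652/12584)·39.46/2652 = 0.0018307133
  → Var(ȳ_str) = 0.018882837.
Var(ȳ_srs) = (1 − 3705/31872)·56.12/3705 = 0.013386305.
deff = 0.018882837 / 0.013386305 = 1.4106.

1.4106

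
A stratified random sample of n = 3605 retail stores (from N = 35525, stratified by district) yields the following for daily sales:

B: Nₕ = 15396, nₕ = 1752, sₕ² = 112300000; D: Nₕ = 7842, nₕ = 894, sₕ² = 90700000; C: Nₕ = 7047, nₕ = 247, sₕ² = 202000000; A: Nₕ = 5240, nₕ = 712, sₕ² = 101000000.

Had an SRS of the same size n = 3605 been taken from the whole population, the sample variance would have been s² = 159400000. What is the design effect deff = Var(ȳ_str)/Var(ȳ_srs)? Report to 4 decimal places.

Var(ȳ_str) = Σ Wₕ²(1−fₕ)sₕ²/nₕ with Wₕ = Nₕ/35525:
  B: (15396/35525)²·(1−1752/15396)·112300000/1752 = 10669.083
  D: (7842/35525)²·(1−894/7842)·90700000/894 = 4380.1425
  C: (7047/35525)²·(1−247/7047)·202000000/247 = 31052.704
  A: (5240/35525)²·(1−712/5240)·101000000/712 = 2666.9257
  → Var(ȳ_str) = 48768.855.
Var(ȳ_srs) = (1 − 3605/35525)·159400000/3605 = 39729.385.
deff = 48768.855 / 39729.385 = 1.2275.

1.2275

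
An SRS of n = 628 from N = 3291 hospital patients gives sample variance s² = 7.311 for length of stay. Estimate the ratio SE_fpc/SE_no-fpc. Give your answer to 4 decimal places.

0.8995

f = n/N = 628/3291 = 0.19082346.
SE_no-fpc = √(s²/n) = 0.1078968; SE_fpc = √((1−f)s²/n) = 0.097057748.
Ratio = √(1−f) = 0.89954241.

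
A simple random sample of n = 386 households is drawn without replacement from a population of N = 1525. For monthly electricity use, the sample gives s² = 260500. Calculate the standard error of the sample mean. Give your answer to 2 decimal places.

Under SRS without replacement, Var(ȳ) = (1 − f)·s²/n with f = n/N = 386/1525 = 0.25311475.
Var(ȳ) = (1 − 0.25311475)·260500/386 = 0.74688525·674.87047 = 504.05079.
SE(ȳ) = √(504.05079) = 22.45.

22.45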